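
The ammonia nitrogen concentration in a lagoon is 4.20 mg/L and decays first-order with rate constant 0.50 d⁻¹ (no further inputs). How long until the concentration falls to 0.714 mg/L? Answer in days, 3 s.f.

t = ln(C₀/C)/k = ln(4.20/0.714)/0.50 = 1.772/0.50 = 3.544 d.

3.54 d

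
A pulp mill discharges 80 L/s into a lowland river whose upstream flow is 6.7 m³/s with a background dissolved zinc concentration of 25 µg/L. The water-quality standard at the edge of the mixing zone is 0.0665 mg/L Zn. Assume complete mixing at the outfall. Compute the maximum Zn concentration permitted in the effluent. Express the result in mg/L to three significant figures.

80 L/s = 0.08 m³/s.
25 µg/L = 0.025 mg/L.
Mass balance: 0.0665·6.78 = 0.08·Cₑ + 6.7·0.025.
Cₑ = (0.4509 − 0.1675) / 0.08 = 3.542 mg/L.

3.54 mg/L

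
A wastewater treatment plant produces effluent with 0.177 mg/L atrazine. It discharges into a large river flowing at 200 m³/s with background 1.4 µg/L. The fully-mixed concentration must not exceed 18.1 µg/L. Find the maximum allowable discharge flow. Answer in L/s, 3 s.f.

1.4 µg/L = 0.0014 mg/L.
18.1 µg/L = 0.0181 mg/L.
Mass balance at complete mixing: C_std·(Q_w + Q_r) = Q_w·C_e + Q_r·C_b.
Rearranging, Q_w = Q_r·(C_std − C_b)/(C_e − C_std) = 200·(0.0181 − 0.0014) / (0.177 − 0.0181) = 21.02 m³/s.
= 2.102e+04 L/s.

21000 L/s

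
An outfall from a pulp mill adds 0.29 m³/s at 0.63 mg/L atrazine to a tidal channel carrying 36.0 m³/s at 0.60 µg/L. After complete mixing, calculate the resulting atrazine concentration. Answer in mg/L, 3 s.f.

0.00563 mg/L

0.60 µg/L = 0.0006 mg/L.
Flow-weighted mixing gives C = (0.29·0.63 + 36·0.0006) / (0.29 + 36) = 0.2043/36.29 = 0.00563 mg/L.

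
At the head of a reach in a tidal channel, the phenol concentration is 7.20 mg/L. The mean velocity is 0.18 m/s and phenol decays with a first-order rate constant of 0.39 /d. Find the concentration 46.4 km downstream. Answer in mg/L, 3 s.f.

2.25 mg/L

Travel time t = 46.4 km / 0.18 m/s = 4.64e+04/0.18 = 2.578e+05 s = 2.984 d.
First-order decay: C = 7.20·exp(−0.39·2.984) = 7.20·0.3124 = 2.249 mg/L.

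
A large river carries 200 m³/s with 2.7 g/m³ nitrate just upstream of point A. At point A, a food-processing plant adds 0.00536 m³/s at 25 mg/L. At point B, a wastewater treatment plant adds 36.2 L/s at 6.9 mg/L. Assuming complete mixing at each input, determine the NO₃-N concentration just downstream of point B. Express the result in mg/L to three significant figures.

After input A: C = (200·2.7 + 0.00536·25) / 200 = 2.701 mg/L.
36.2 L/s = 0.0362 m³/s.
After input B: C = (200·2.701 + 0.0362·6.9) / 200 = 2.701 mg/L.

2.70 mg/L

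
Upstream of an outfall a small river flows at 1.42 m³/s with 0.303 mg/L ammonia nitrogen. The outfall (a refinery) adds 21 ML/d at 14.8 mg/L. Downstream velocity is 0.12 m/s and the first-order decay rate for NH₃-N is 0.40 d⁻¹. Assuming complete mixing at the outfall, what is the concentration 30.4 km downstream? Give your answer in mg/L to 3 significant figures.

21 ML/d = 0.2431 m³/s.
After complete mixing, C₀ = (0.2431·14.8 + 1.42·0.303) / 1.663 = 2.422 mg/L.
Travel time t = 3.04e+04 m / 0.12 m/s = 2.533e+05 s = 2.932 d.
C = 2.422·exp(−0.40·2.932) = 2.422·0.3095 = 0.7495 mg/L.

0.749 mg/L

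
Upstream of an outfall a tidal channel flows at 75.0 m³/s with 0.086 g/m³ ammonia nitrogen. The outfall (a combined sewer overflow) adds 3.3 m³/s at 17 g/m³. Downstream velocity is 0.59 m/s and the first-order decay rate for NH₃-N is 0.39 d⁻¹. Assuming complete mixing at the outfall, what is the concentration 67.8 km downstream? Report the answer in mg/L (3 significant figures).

0.476 mg/L

After complete mixing, C₀ = (3.3·17 + 75·0.086) / 78.3 = 0.7989 mg/L.
Travel time t = 6.78e+04 m / 0.59 m/s = 1.149e+05 s = 1.33 d.
C = 0.7989·exp(−0.39·1.33) = 0.7989·0.5953 = 0.4755 mg/L.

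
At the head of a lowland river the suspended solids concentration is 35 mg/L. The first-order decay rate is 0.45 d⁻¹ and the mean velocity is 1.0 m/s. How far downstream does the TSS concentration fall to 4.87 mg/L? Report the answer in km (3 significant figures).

From C = C₀·e^(−kt), t = ln(C₀/C)/k = ln(35/4.87)/0.45 = 1.972/0.45 = 4.383 d.
Distance = v·t = 1.0 m/s × 3.787e+05 s = 3.787e+05 m = 378.7 km.

379 km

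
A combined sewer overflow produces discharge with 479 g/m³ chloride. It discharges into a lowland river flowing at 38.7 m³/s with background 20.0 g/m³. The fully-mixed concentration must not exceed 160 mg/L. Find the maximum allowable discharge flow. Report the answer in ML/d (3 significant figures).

1470 ML/d

Mass balance at complete mixing: C_std·(Q_w + Q_r) = Q_w·C_e + Q_r·C_b.
Rearranging, Q_w = Q_r·(C_std − C_b)/(C_e − C_std) = 38.7·(160 − 20) / (479 − 160) = 16.98 m³/s.
= 1467 ML/d.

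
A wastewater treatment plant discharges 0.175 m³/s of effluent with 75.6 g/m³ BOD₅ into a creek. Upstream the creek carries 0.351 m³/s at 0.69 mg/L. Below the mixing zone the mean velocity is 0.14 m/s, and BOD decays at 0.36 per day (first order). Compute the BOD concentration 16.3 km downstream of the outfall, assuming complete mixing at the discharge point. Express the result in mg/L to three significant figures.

After complete mixing, C₀ = (0.175·75.6 + 0.351·0.69) / 0.526 = 25.61 mg/L.
Travel time t = 1.63e+04 m / 0.14 m/s = 1.164e+05 s = 1.348 d.
C = 25.61·exp(−0.36·1.348) = 25.61·0.6156 = 15.77 mg/L.

15.8 mg/L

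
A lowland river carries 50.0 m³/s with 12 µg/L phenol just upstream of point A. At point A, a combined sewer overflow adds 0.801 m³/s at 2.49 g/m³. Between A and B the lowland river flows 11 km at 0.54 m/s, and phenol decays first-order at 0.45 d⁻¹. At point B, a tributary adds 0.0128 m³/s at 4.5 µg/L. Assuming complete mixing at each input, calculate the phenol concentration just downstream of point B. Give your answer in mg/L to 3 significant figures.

12 µg/L = 0.012 mg/L.
After input A: C = (50·0.012 + 0.801·2.49) / 50.8 = 0.05107 mg/L.
Over the 11 km reach to input B (t = 2.037e+04 s = 0.2358 d), decay gives C = 0.05107·exp(−0.45·0.2358) = 0.04593 mg/L.
4.5 µg/L = 0.0045 mg/L.
After input B: C = (50.8·0.04593 + 0.0128·0.0045) / 50.81 = 0.04592 mg/L.

0.0459 mg/L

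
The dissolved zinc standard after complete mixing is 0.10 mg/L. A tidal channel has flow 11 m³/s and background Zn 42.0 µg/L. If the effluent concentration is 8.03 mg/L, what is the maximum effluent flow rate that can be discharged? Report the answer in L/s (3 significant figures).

80.5 L/s

42.0 µg/L = 0.042 mg/L.
Mass balance at complete mixing: C_std·(Q_w + Q_r) = Q_w·C_e + Q_r·C_b.
Rearranging, Q_w = Q_r·(C_std − C_b)/(C_e − C_std) = 11·(0.1 − 0.042) / (8.03 − 0.1) = 0.08045 m³/s.
= 80.45 L/s.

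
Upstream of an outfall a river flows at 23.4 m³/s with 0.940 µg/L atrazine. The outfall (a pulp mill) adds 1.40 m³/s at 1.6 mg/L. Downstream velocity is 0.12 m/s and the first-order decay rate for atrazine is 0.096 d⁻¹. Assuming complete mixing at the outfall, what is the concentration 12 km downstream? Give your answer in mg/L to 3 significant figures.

0.0816 mg/L

0.940 µg/L = 0.00094 mg/L.
After complete mixing, C₀ = (1.4·1.6 + 23.4·0.00094) / 24.8 = 0.09121 mg/L.
Travel time t = 1.2e+04 m / 0.12 m/s = 1e+05 s = 1.157 d.
C = 0.09121·exp(−0.096·1.157) = 0.09121·0.8948 = 0.08162 mg/L.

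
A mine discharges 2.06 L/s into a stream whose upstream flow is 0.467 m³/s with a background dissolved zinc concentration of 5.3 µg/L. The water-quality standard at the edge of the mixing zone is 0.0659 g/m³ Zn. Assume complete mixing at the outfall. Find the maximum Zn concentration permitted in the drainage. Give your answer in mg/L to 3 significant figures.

2.06 L/s = 0.00206 m³/s.
5.3 µg/L = 0.0053 mg/L.
Mass balance: 0.0659·0.4691 = 0.00206·Cₑ + 0.467·0.0053.
Cₑ = (0.03091 − 0.002475) / 0.00206 = 13.8 mg/L.

13.8 mg/L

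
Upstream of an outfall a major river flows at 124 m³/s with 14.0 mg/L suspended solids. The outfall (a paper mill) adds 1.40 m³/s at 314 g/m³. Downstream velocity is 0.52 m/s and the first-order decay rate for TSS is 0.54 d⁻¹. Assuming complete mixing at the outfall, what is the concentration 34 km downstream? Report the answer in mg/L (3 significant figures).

11.5 mg/L

After complete mixing, C₀ = (1.4·314 + 124·14) / 125.4 = 17.35 mg/L.
Travel time t = 3.4e+04 m / 0.52 m/s = 6.538e+04 s = 0.7568 d.
C = 17.35·exp(−0.54·0.7568) = 17.35·0.6645 = 11.53 mg/L.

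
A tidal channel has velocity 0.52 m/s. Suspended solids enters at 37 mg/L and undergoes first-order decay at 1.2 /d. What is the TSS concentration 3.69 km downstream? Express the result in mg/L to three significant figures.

33.5 mg/L

Travel time t = 3.69 km / 0.52 m/s = 3690/0.52 = 7096 s = 0.08213 d.
First-order decay: C = 37·exp(−1.2·0.08213) = 37·0.9061 = 33.53 mg/L.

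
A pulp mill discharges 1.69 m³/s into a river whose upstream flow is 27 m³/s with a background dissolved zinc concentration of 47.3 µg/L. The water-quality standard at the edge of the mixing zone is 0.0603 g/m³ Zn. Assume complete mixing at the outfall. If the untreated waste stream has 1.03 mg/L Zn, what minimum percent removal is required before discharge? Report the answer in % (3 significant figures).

74.0 %

47.3 µg/L = 0.0473 mg/L.
Mass balance: 0.0603·28.69 = 1.69·Cₑ + 27·0.0473.
Cₑ = (1.73 − 1.277) / 1.69 = 0.268 mg/L.
Required removal = 1 − 0.268/1.03 = 73.98 %.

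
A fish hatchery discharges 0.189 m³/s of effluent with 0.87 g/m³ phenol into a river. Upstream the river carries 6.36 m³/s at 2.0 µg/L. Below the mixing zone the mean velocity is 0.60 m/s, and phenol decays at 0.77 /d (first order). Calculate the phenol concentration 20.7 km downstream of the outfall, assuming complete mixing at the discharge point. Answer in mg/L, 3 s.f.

2.0 µg/L = 0.002 mg/L.
After complete mixing, C₀ = (0.189·0.87 + 6.36·0.002) / 6.549 = 0.02705 mg/L.
Travel time t = 2.07e+04 m / 0.60 m/s = 3.45e+04 s = 0.3993 d.
C = 0.02705·exp(−0.77·0.3993) = 0.02705·0.7353 = 0.01989 mg/L.

0.0199 mg/L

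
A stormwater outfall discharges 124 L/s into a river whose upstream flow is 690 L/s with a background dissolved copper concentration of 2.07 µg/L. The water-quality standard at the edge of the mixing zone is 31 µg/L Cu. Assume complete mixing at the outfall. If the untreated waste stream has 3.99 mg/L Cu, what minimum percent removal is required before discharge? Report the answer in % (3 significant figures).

95.2 %

124 L/s = 0.124 m³/s.
690 L/s = 0.69 m³/s.
2.07 µg/L = 0.00207 mg/L.
31 µg/L = 0.031 mg/L.
Mass balance: 0.031·0.814 = 0.124·Cₑ + 0.69·0.00207.
Cₑ = (0.02523 − 0.001428) / 0.124 = 0.192 mg/L.
Required removal = 1 − 0.192/3.99 = 95.19 %.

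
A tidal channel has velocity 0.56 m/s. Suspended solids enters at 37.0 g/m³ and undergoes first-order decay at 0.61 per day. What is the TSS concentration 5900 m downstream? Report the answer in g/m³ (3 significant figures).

34.3 g/m³

Travel time t = 5900 m / 0.56 m/s = 5900/0.56 = 1.054e+04 s = 0.1219 d.
First-order decay: C = 37.0·exp(−0.61·0.1219) = 37.0·0.9283 = 34.35 g/m³.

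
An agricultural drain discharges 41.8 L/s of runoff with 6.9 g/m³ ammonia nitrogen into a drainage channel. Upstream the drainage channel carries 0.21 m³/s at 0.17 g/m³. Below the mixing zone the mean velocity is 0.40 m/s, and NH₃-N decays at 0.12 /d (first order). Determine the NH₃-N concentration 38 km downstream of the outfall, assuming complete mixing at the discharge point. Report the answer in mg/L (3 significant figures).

41.8 L/s = 0.0418 m³/s.
After complete mixing, C₀ = (0.0418·6.9 + 0.21·0.17) / 0.2518 = 1.287 mg/L.
Travel time t = 3.8e+04 m / 0.40 m/s = 9.5e+04 s = 1.1 d.
C = 1.287·exp(−0.12·1.1) = 1.287·0.8764 = 1.128 mg/L.

1.13 mg/L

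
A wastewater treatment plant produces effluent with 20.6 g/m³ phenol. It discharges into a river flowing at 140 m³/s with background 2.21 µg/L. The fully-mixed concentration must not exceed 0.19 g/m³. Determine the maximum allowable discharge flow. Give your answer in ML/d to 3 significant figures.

111 ML/d

2.21 µg/L = 0.00221 mg/L.
Mass balance at complete mixing: C_std·(Q_w + Q_r) = Q_w·C_e + Q_r·C_b.
Rearranging, Q_w = Q_r·(C_std − C_b)/(C_e − C_std) = 140·(0.19 − 0.00221) / (20.6 − 0.19) = 1.288 m³/s.
= 111.3 ML/d.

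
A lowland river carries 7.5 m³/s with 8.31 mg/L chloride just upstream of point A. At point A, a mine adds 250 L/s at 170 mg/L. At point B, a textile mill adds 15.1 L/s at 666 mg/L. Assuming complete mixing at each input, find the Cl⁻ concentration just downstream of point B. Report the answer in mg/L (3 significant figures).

250 L/s = 0.25 m³/s.
After input A: C = (7.5·8.31 + 0.25·170) / 7.75 = 13.53 mg/L.
15.1 L/s = 0.0151 m³/s.
After input B: C = (7.75·13.53 + 0.0151·666) / 7.765 = 14.79 mg/L.

14.8 mg/L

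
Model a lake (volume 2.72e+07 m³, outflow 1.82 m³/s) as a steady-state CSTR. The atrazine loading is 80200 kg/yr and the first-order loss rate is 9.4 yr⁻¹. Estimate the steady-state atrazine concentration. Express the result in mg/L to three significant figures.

Outflow Q = 1.82 m³/s × 3.156e+07 s/yr = 5.743e+07 m³/yr.
Steady-state CSTR mass balance: W = Q·C + k·V·C, so C = W/(Q + kV).
Q + kV = 5.743e+07 + 9.4·2.72e+07 = 3.131e+08 m³/yr.
C = 80200/3.131e+08 = 0.0002561 kg/m³ = 0.2561 mg/L.

0.256 mg/L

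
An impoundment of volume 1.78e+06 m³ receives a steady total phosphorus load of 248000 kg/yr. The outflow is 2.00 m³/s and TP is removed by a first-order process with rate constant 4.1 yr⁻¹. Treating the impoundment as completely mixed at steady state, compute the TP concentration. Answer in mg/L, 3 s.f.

3.52 mg/L

Outflow Q = 2.00 m³/s × 3.156e+07 s/yr = 6.312e+07 m³/yr.
Steady-state CSTR mass balance: W = Q·C + k·V·C, so C = W/(Q + kV).
Q + kV = 6.312e+07 + 4.1·1.78e+06 = 7.041e+07 m³/yr.
C = 248000/7.041e+07 = 0.003522 kg/m³ = 3.522 mg/L.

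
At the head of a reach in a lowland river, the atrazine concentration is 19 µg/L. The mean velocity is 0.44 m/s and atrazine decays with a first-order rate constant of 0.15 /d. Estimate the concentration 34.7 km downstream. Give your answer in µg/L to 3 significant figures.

16.6 µg/L

Travel time t = 34.7 km / 0.44 m/s = 3.47e+04/0.44 = 7.886e+04 s = 0.9128 d.
First-order decay: C = 19·exp(−0.15·0.9128) = 19·0.872 = 16.57 µg/L.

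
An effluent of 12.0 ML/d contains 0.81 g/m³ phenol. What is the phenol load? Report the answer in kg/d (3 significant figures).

9.72 kg/d

12.0 ML/d = 0.1389 m³/s.
Mass flux = Q·C = 0.1389 m³/s × 0.81 g/m³ = 0.1125 g/s.
= 0.1125 g/s × 86.4 = 9.72 kg/d.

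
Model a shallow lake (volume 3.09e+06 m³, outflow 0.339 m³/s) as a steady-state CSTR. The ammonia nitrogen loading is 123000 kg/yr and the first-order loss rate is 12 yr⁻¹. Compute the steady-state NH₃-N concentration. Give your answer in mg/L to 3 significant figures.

Outflow Q = 0.339 m³/s × 3.156e+07 s/yr = 1.07e+07 m³/yr.
Steady-state CSTR mass balance: W = Q·C + k·V·C, so C = W/(Q + kV).
Q + kV = 1.07e+07 + 12·3.09e+06 = 4.778e+07 m³/yr.
C = 123000/4.778e+07 = 0.002574 kg/m³ = 2.574 mg/L.

2.57 mg/L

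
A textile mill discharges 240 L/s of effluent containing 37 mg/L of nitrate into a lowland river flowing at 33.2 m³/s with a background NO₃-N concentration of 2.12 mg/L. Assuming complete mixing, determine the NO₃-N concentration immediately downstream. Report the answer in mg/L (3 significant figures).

2.37 mg/L

240 L/s = 0.24 m³/s.
Conservation of mass across the mixing zone: C = (0.24·37 + 33.2·2.12) / (0.24 + 33.2) = 79.26/33.44 = 2.37 mg/L.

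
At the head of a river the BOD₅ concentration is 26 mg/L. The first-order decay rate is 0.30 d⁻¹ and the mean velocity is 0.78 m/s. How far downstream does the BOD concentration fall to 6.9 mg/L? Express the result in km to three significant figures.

From C = C₀·e^(−kt), t = ln(C₀/C)/k = ln(26/6.9)/0.30 = 1.327/0.30 = 4.422 d.
Distance = v·t = 0.78 m/s × 3.821e+05 s = 2.98e+05 m = 298 km.

298 km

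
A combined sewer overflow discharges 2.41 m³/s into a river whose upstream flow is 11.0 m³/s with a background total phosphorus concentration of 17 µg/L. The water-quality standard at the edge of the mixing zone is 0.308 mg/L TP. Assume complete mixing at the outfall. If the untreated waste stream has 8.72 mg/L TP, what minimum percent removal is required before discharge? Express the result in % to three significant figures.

81.2 %

17 µg/L = 0.017 mg/L.
Mass balance: 0.308·13.41 = 2.41·Cₑ + 11·0.017.
Cₑ = (4.13 − 0.187) / 2.41 = 1.636 mg/L.
Required removal = 1 − 1.636/8.72 = 81.24 %.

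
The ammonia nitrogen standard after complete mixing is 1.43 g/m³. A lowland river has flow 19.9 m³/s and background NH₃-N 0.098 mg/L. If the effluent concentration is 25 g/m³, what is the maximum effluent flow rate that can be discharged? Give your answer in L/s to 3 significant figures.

1120 L/s

Mass balance at complete mixing: C_std·(Q_w + Q_r) = Q_w·C_e + Q_r·C_b.
Rearranging, Q_w = Q_r·(C_std − C_b)/(C_e − C_std) = 19.9·(1.43 − 0.098) / (25 − 1.43) = 1.125 m³/s.
= 1125 L/s.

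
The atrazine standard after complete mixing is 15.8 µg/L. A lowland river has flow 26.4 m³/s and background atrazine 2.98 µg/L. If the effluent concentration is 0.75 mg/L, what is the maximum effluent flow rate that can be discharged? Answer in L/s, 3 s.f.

2.98 µg/L = 0.00298 mg/L.
15.8 µg/L = 0.0158 mg/L.
Mass balance at complete mixing: C_std·(Q_w + Q_r) = Q_w·C_e + Q_r·C_b.
Rearranging, Q_w = Q_r·(C_std − C_b)/(C_e − C_std) = 26.4·(0.0158 − 0.00298) / (0.75 − 0.0158) = 0.461 m³/s.
= 461 L/s.

461 L/s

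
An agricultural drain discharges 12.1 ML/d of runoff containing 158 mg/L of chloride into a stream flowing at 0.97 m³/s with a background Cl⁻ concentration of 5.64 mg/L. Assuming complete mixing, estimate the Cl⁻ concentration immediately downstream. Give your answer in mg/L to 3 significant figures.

24.9 mg/L

12.1 ML/d = 0.14 m³/s.
Flow-weighted mixing gives C = (0.14·158 + 0.97·5.64) / (0.14 + 0.97) = 27.6/1.11 = 24.86 mg/L.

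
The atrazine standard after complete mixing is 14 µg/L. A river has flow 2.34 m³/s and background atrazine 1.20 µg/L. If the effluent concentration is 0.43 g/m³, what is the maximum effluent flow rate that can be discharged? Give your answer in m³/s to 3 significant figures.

0.0720 m³/s

1.20 µg/L = 0.0012 mg/L.
14 µg/L = 0.014 mg/L.
Mass balance at complete mixing: C_std·(Q_w + Q_r) = Q_w·C_e + Q_r·C_b.
Rearranging, Q_w = Q_r·(C_std − C_b)/(C_e − C_std) = 2.34·(0.014 − 0.0012) / (0.43 − 0.014) = 0.072 m³/s.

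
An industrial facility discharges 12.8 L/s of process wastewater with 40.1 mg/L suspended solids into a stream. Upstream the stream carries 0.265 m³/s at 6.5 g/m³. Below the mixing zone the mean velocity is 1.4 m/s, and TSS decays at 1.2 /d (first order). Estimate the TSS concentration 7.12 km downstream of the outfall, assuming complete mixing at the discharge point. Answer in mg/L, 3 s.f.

7.50 mg/L

12.8 L/s = 0.0128 m³/s.
After complete mixing, C₀ = (0.0128·40.1 + 0.265·6.5) / 0.2778 = 8.048 mg/L.
Travel time t = 7120 m / 1.4 m/s = 5086 s = 0.05886 d.
C = 8.048·exp(−1.2·0.05886) = 8.048·0.9318 = 7.499 mg/L.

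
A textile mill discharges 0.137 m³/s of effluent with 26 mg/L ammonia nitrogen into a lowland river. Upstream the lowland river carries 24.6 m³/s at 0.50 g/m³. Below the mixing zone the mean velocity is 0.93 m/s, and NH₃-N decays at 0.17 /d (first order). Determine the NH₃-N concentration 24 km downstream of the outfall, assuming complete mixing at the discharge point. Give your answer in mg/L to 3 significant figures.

After complete mixing, C₀ = (0.137·26 + 24.6·0.5) / 24.74 = 0.6412 mg/L.
Travel time t = 2.4e+04 m / 0.93 m/s = 2.581e+04 s = 0.2987 d.
C = 0.6412·exp(−0.17·0.2987) = 0.6412·0.9505 = 0.6095 mg/L.

0.609 mg/L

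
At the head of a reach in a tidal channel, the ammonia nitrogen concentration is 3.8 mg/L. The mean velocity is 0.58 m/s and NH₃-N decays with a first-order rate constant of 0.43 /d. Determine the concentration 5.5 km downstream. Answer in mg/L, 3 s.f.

Travel time t = 5.5 km / 0.58 m/s = 5500/0.58 = 9483 s = 0.1098 d.
First-order decay: C = 3.8·exp(−0.43·0.1098) = 3.8·0.9539 = 3.625 mg/L.

3.62 mg/L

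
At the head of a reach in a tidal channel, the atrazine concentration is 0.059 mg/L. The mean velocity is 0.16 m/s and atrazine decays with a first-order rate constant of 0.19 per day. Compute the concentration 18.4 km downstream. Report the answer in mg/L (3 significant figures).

0.0458 mg/L

Travel time t = 18.4 km / 0.16 m/s = 1.84e+04/0.16 = 1.15e+05 s = 1.331 d.
First-order decay: C = 0.059·exp(−0.19·1.331) = 0.059·0.7766 = 0.04582 mg/L.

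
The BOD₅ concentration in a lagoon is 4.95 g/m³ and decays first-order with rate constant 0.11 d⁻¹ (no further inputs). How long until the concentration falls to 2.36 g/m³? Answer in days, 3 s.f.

t = ln(C₀/C)/k = ln(4.95/2.36)/0.11 = 0.7407/0.11 = 6.734 d.

6.73 d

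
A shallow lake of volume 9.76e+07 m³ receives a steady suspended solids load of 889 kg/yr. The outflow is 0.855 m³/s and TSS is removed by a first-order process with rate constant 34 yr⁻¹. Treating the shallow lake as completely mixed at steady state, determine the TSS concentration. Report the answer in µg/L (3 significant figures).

0.266 µg/L

Outflow Q = 0.855 m³/s × 3.156e+07 s/yr = 2.698e+07 m³/yr.
Steady-state CSTR mass balance: W = Q·C + k·V·C, so C = W/(Q + kV).
Q + kV = 2.698e+07 + 34·9.76e+07 = 3.345e+09 m³/yr.
C = 889/3.345e+09 = 2.657e-07 kg/m³ = 0.0002657 mg/L = 0.2657 µg/L.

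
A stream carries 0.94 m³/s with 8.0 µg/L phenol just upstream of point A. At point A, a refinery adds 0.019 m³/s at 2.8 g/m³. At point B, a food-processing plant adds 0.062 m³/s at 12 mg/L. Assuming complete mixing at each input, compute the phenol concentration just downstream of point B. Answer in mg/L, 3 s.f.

8.0 µg/L = 0.008 mg/L.
After input A: C = (0.94·0.008 + 0.019·2.8) / 0.959 = 0.06332 mg/L.
After input B: C = (0.959·0.06332 + 0.062·12) / 1.021 = 0.7882 mg/L.

0.788 mg/L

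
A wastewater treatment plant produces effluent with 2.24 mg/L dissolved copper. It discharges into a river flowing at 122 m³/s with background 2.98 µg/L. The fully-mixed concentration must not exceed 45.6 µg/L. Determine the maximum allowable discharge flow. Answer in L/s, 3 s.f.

2.98 µg/L = 0.00298 mg/L.
45.6 µg/L = 0.0456 mg/L.
Mass balance at complete mixing: C_std·(Q_w + Q_r) = Q_w·C_e + Q_r·C_b.
Rearranging, Q_w = Q_r·(C_std − C_b)/(C_e − C_std) = 122·(0.0456 − 0.00298) / (2.24 − 0.0456) = 2.37 m³/s.
= 2370 L/s.

2370 L/s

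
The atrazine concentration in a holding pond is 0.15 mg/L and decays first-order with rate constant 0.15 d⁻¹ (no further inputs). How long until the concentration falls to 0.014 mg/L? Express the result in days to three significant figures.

t = ln(C₀/C)/k = ln(0.15/0.014)/0.15 = 2.372/0.15 = 15.81 d.

15.8 d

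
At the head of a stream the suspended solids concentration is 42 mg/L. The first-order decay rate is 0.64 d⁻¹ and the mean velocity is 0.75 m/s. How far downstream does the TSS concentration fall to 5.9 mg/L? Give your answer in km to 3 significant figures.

From C = C₀·e^(−kt), t = ln(C₀/C)/k = ln(42/5.9)/0.64 = 1.963/0.64 = 3.067 d.
Distance = v·t = 0.75 m/s × 2.65e+05 s = 1.987e+05 m = 198.7 km.

199 km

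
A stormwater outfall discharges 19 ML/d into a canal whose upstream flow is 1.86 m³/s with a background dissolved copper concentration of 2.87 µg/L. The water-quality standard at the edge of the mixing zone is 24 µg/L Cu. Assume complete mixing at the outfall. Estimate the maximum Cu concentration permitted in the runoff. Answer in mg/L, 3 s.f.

19 ML/d = 0.2199 m³/s.
2.87 µg/L = 0.00287 mg/L.
24 µg/L = 0.024 mg/L.
Mass balance: 0.024·2.08 = 0.2199·Cₑ + 1.86·0.00287.
Cₑ = (0.04992 − 0.005338) / 0.2199 = 0.2027 mg/L.

0.203 mg/L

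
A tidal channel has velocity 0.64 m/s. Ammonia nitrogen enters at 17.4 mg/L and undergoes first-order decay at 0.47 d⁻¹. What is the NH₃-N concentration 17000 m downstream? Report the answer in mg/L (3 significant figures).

Travel time t = 17000 m / 0.64 m/s = 1.7e+04/0.64 = 2.656e+04 s = 0.3074 d.
First-order decay: C = 17.4·exp(−0.47·0.3074) = 17.4·0.8655 = 15.06 mg/L.

15.1 mg/L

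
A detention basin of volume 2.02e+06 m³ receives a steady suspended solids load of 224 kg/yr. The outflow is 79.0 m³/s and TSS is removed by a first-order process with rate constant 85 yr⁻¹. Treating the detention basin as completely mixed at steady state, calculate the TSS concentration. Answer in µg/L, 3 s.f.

0.0841 µg/L

Outflow Q = 79.0 m³/s × 3.156e+07 s/yr = 2.493e+09 m³/yr.
Steady-state CSTR mass balance: W = Q·C + k·V·C, so C = W/(Q + kV).
Q + kV = 2.493e+09 + 85·2.02e+06 = 2.665e+09 m³/yr.
C = 224/2.665e+09 = 8.406e-08 kg/m³ = 8.406e-05 mg/L = 0.08406 µg/L.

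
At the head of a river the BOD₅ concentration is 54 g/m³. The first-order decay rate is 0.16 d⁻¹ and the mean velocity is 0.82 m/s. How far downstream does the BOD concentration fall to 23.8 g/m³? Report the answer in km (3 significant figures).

From C = C₀·e^(−kt), t = ln(C₀/C)/k = ln(54/23.8)/0.16 = 0.8193/0.16 = 5.121 d.
Distance = v·t = 0.82 m/s × 4.424e+05 s = 3.628e+05 m = 362.8 km.

363 km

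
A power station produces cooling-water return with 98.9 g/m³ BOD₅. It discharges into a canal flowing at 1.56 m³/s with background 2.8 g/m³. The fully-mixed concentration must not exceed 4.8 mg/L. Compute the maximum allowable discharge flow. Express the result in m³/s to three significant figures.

Mass balance at complete mixing: C_std·(Q_w + Q_r) = Q_w·C_e + Q_r·C_b.
Rearranging, Q_w = Q_r·(C_std − C_b)/(C_e − C_std) = 1.56·(4.8 − 2.8) / (98.9 − 4.8) = 0.03316 m³/s.

0.0332 m³/s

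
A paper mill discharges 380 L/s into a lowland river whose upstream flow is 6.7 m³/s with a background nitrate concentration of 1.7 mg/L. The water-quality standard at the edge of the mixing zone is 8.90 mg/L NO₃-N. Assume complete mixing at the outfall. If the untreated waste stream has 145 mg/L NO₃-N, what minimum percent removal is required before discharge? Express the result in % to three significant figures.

380 L/s = 0.38 m³/s.
Mass balance: 8.9·7.08 = 0.38·Cₑ + 6.7·1.7.
Cₑ = (63.01 − 11.39) / 0.38 = 135.8 mg/L.
Required removal = 1 − 135.8/145 = 6.312 %.

6.31 %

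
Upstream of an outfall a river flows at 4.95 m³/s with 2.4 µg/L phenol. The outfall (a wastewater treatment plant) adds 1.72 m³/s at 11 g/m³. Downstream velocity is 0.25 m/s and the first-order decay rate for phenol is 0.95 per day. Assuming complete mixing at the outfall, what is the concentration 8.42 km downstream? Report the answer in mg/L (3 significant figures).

2.4 µg/L = 0.0024 mg/L.
After complete mixing, C₀ = (1.72·11 + 4.95·0.0024) / 6.67 = 2.838 mg/L.
Travel time t = 8420 m / 0.25 m/s = 3.368e+04 s = 0.3898 d.
C = 2.838·exp(−0.95·0.3898) = 2.838·0.6905 = 1.96 mg/L.

1.96 mg/L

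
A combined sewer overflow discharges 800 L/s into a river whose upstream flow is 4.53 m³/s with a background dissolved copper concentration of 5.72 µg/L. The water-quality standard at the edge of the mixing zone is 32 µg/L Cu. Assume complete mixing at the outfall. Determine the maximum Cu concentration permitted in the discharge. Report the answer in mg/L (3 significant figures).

800 L/s = 0.8 m³/s.
5.72 µg/L = 0.00572 mg/L.
32 µg/L = 0.032 mg/L.
Mass balance: 0.032·5.33 = 0.8·Cₑ + 4.53·0.00572.
Cₑ = (0.1706 − 0.02591) / 0.8 = 0.1808 mg/L.

0.181 mg/L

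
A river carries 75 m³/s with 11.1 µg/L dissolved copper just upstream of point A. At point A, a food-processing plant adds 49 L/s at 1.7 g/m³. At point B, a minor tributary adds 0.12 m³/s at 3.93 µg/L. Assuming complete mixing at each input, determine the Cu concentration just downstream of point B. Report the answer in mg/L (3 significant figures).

0.0122 mg/L

11.1 µg/L = 0.0111 mg/L.
49 L/s = 0.049 m³/s.
After input A: C = (75·0.0111 + 0.049·1.7) / 75.05 = 0.0122 mg/L.
3.93 µg/L = 0.00393 mg/L.
After input B: C = (75.05·0.0122 + 0.12·0.00393) / 75.17 = 0.01219 mg/L.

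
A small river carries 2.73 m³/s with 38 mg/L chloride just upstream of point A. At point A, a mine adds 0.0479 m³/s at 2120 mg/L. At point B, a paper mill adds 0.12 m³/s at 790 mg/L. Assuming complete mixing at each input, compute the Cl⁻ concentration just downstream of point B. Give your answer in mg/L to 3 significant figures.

104 mg/L

After input A: C = (2.73·38 + 0.0479·2120) / 2.778 = 73.9 mg/L.
After input B: C = (2.778·73.9 + 0.12·790) / 2.898 = 103.6 mg/L.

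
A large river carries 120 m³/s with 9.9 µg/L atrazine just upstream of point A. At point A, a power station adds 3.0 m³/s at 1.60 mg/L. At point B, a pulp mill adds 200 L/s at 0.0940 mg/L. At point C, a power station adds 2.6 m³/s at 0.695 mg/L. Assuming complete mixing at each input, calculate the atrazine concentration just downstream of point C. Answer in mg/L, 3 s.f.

9.9 µg/L = 0.0099 mg/L.
After input A: C = (120·0.0099 + 3·1.6) / 123 = 0.04868 mg/L.
200 L/s = 0.2 m³/s.
After input B: C = (123·0.04868 + 0.2·0.094) / 123.2 = 0.04876 mg/L.
After input C: C = (123.2·0.04876 + 2.6·0.695) / 125.8 = 0.06211 mg/L.

0.0621 mg/L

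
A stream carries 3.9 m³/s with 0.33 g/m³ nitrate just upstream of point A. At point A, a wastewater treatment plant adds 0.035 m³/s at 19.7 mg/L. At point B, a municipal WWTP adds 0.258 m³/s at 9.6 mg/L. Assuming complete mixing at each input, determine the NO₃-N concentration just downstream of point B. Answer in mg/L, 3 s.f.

After input A: C = (3.9·0.33 + 0.035·19.7) / 3.935 = 0.5023 mg/L.
After input B: C = (3.935·0.5023 + 0.258·9.6) / 4.193 = 1.062 mg/L.

1.06 mg/L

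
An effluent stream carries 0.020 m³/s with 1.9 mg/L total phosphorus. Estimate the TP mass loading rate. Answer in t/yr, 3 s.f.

1.20 t/yr

Mass flux = Q·C = 0.02 m³/s × 1.9 g/m³ = 0.038 g/s.
= 0.038 g/s × 31.56 = 1.199 t/yr.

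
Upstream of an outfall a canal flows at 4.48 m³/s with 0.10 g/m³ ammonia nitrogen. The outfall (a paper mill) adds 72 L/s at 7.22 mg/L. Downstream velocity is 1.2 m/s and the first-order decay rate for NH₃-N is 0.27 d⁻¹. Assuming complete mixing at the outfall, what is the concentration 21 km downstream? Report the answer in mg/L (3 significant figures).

0.201 mg/L

72 L/s = 0.072 m³/s.
After complete mixing, C₀ = (0.072·7.22 + 4.48·0.1) / 4.552 = 0.2126 mg/L.
Travel time t = 2.1e+04 m / 1.2 m/s = 1.75e+04 s = 0.2025 d.
C = 0.2126·exp(−0.27·0.2025) = 0.2126·0.9468 = 0.2013 mg/L.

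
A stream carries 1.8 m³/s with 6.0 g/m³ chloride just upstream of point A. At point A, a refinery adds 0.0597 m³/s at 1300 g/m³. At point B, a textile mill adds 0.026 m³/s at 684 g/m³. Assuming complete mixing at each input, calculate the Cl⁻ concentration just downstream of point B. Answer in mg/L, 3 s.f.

After input A: C = (1.8·6 + 0.0597·1300) / 1.86 = 47.54 mg/L.
After input B: C = (1.86·47.54 + 0.026·684) / 1.886 = 56.32 mg/L.

56.3 mg/L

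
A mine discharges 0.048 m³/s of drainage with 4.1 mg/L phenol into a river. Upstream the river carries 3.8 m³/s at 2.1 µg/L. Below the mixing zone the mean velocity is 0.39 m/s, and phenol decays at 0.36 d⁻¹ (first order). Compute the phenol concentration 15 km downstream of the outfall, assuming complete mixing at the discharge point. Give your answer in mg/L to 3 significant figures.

2.1 µg/L = 0.0021 mg/L.
After complete mixing, C₀ = (0.048·4.1 + 3.8·0.0021) / 3.848 = 0.05322 mg/L.
Travel time t = 1.5e+04 m / 0.39 m/s = 3.846e+04 s = 0.4452 d.
C = 0.05322·exp(−0.36·0.4452) = 0.05322·0.8519 = 0.04534 mg/L.

0.0453 mg/L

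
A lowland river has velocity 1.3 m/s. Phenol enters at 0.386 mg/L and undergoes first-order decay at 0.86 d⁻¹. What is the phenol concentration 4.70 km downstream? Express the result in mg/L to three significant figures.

0.372 mg/L

Travel time t = 4.70 km / 1.3 m/s = 4700/1.3 = 3615 s = 0.04184 d.
First-order decay: C = 0.386·exp(−0.86·0.04184) = 0.386·0.9647 = 0.3724 mg/L.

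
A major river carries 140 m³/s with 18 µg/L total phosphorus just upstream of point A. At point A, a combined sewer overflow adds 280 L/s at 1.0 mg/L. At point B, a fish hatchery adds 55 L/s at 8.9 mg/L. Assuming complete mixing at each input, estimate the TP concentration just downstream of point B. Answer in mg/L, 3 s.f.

18 µg/L = 0.018 mg/L.
280 L/s = 0.28 m³/s.
After input A: C = (140·0.018 + 0.28·1) / 140.3 = 0.01996 mg/L.
55 L/s = 0.055 m³/s.
After input B: C = (140.3·0.01996 + 0.055·8.9) / 140.3 = 0.02344 mg/L.

0.0234 mg/L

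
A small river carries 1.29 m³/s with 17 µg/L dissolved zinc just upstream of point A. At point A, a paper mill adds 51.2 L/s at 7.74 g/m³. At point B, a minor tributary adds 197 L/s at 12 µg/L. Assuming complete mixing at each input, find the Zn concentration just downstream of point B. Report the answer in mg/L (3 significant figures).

0.273 mg/L

17 µg/L = 0.017 mg/L.
51.2 L/s = 0.0512 m³/s.
After input A: C = (1.29·0.017 + 0.0512·7.74) / 1.341 = 0.3118 mg/L.
197 L/s = 0.197 m³/s.
12 µg/L = 0.012 mg/L.
After input B: C = (1.341·0.3118 + 0.197·0.012) / 1.538 = 0.2734 mg/L.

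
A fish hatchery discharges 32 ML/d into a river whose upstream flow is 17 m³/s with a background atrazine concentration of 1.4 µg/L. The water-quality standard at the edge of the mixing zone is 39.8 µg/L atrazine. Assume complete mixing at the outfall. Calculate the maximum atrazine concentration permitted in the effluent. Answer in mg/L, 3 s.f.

32 ML/d = 0.3704 m³/s.
1.4 µg/L = 0.0014 mg/L.
39.8 µg/L = 0.0398 mg/L.
Mass balance: 0.0398·17.37 = 0.3704·Cₑ + 17·0.0014.
Cₑ = (0.6913 − 0.0238) / 0.3704 = 1.802 mg/L.

1.80 mg/L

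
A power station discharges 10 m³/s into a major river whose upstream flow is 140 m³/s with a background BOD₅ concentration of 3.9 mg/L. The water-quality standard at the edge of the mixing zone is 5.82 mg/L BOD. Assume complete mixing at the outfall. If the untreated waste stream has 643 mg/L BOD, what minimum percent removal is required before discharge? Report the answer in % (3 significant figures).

Mass balance: 5.82·150 = 10·Cₑ + 140·3.9.
Cₑ = (873 − 546) / 10 = 32.7 mg/L.
Required removal = 1 − 32.7/643 = 94.91 %.

94.9 %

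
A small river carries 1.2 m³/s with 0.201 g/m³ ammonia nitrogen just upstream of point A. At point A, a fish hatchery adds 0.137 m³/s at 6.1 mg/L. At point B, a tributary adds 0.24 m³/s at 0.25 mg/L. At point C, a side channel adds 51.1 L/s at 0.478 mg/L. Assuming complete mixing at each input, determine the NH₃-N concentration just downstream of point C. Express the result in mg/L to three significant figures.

After input A: C = (1.2·0.201 + 0.137·6.1) / 1.337 = 0.8055 mg/L.
After input B: C = (1.337·0.8055 + 0.24·0.25) / 1.577 = 0.7209 mg/L.
51.1 L/s = 0.0511 m³/s.
After input C: C = (1.577·0.7209 + 0.0511·0.478) / 1.628 = 0.7133 mg/L.

0.713 mg/L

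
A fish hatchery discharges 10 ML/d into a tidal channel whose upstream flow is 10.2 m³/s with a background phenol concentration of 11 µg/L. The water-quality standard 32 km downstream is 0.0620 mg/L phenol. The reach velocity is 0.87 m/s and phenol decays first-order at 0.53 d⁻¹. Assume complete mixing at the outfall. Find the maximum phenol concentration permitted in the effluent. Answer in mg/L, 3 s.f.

10 ML/d = 0.1157 m³/s.
11 µg/L = 0.011 mg/L.
Travel time to the compliance point: t = 3.2e+04/0.87 = 3.678e+04 s = 0.4257 d; decay factor exp(−0.53·0.4257) = 0.798.
So the concentration just after mixing may be at most 0.062/0.798 = 0.07769 mg/L.
Mass balance: 0.07769·10.32 = 0.1157·Cₑ + 10.2·0.011.
Cₑ = (0.8015 − 0.1122) / 0.1157 = 5.955 mg/L.

5.96 mg/L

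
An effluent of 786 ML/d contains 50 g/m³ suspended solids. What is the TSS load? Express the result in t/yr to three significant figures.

14400 t/yr

786 ML/d = 9.097 m³/s.
Mass flux = Q·C = 9.097 m³/s × 50 g/m³ = 454.9 g/s.
= 454.9 g/s × 31.56 = 1.435e+04 t/yr.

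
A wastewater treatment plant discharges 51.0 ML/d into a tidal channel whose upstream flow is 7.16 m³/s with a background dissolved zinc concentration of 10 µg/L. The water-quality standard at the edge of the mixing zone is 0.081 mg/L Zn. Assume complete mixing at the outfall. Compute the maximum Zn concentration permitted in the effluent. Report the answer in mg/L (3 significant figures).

0.942 mg/L

51.0 ML/d = 0.5903 m³/s.
10 µg/L = 0.01 mg/L.
Mass balance: 0.081·7.75 = 0.5903·Cₑ + 7.16·0.01.
Cₑ = (0.6278 − 0.0716) / 0.5903 = 0.9422 mg/L.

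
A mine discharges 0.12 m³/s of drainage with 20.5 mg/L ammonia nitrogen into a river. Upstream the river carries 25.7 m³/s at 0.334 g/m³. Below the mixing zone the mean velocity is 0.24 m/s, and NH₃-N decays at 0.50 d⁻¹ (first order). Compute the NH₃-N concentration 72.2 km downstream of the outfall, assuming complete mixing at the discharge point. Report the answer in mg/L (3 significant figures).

After complete mixing, C₀ = (0.12·20.5 + 25.7·0.334) / 25.82 = 0.4277 mg/L.
Travel time t = 7.22e+04 m / 0.24 m/s = 3.008e+05 s = 3.482 d.
C = 0.4277·exp(−0.50·3.482) = 0.4277·0.1754 = 0.075 mg/L.

0.0750 mg/L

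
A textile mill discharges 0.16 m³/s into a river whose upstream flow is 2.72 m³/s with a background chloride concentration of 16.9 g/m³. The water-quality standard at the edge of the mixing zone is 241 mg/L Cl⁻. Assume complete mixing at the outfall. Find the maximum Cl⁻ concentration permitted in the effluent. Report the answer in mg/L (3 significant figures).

4050 mg/L

Mass balance: 241·2.88 = 0.16·Cₑ + 2.72·16.9.
Cₑ = (694.1 − 45.97) / 0.16 = 4051 mg/L.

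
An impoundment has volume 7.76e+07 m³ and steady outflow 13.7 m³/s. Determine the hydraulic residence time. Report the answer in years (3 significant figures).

Q = 13.7 m³/s × 3.156e+07 s/yr = 4.323e+08 m³/yr.
Hydraulic residence time τ = V/Q = 7.76e+07/4.323e+08 = 0.1795 yr.

0.179 yr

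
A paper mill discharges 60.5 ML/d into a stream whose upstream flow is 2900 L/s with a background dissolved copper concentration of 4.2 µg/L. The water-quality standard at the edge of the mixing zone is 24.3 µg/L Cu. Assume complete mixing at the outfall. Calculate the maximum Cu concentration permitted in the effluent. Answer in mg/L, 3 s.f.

60.5 ML/d = 0.7002 m³/s.
2900 L/s = 2.9 m³/s.
4.2 µg/L = 0.0042 mg/L.
24.3 µg/L = 0.0243 mg/L.
Mass balance: 0.0243·3.6 = 0.7002·Cₑ + 2.9·0.0042.
Cₑ = (0.08749 − 0.01218) / 0.7002 = 0.1075 mg/L.

0.108 mg/L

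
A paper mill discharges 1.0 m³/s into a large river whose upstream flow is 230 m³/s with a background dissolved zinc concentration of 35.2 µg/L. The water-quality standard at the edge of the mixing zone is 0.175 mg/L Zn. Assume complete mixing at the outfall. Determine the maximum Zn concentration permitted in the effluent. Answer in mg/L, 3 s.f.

35.2 µg/L = 0.0352 mg/L.
Mass balance: 0.175·231 = 1·Cₑ + 230·0.0352.
Cₑ = (40.42 − 8.096) / 1 = 32.33 mg/L.

32.3 mg/L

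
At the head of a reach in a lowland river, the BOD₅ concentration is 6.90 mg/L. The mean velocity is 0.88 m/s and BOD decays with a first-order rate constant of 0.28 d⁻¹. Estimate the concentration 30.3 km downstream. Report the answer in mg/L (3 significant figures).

Travel time t = 30.3 km / 0.88 m/s = 3.03e+04/0.88 = 3.443e+04 s = 0.3985 d.
First-order decay: C = 6.90·exp(−0.28·0.3985) = 6.90·0.8944 = 6.171 mg/L.

6.17 mg/L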